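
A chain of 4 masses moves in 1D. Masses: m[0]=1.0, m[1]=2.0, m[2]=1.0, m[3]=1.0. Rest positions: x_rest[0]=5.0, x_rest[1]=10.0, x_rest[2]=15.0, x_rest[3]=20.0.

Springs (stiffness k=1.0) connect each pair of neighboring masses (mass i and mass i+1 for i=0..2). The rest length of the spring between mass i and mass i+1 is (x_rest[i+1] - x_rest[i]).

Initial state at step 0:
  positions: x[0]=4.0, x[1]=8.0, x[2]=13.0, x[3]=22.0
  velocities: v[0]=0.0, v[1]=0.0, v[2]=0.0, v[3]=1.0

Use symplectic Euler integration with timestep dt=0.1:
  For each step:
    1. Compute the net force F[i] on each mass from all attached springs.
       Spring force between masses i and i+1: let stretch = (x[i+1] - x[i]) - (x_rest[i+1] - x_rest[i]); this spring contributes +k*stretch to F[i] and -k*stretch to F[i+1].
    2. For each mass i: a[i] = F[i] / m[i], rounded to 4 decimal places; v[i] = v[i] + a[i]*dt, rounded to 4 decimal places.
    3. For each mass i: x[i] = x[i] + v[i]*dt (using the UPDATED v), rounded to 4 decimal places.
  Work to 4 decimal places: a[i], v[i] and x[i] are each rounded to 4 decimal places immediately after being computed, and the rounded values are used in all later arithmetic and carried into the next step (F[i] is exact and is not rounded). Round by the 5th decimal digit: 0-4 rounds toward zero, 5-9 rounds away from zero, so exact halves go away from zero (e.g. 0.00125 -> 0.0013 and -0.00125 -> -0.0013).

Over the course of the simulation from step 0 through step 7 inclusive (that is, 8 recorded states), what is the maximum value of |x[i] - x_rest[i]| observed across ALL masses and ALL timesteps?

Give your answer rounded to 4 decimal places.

Step 0: x=[4.0000 8.0000 13.0000 22.0000] v=[0.0000 0.0000 0.0000 1.0000]
Step 1: x=[3.9900 8.0050 13.0400 22.0600] v=[-0.1000 0.0500 0.4000 0.6000]
Step 2: x=[3.9702 8.0151 13.1199 22.0798] v=[-0.1985 0.1010 0.7985 0.1980]
Step 3: x=[3.9408 8.0305 13.2383 22.0600] v=[-0.2940 0.1540 1.1840 -0.1980]
Step 4: x=[3.9023 8.0515 13.3928 22.0020] v=[-0.3850 0.2099 1.5454 -0.5802]
Step 5: x=[3.8553 8.0785 13.5800 21.9079] v=[-0.4701 0.2695 1.8722 -0.9411]
Step 6: x=[3.8005 8.1118 13.7955 21.7805] v=[-0.5478 0.3334 2.1548 -1.2739]
Step 7: x=[3.7388 8.1520 14.0340 21.6233] v=[-0.6167 0.4020 2.3849 -1.5724]
Max displacement = 2.0798

Answer: 2.0798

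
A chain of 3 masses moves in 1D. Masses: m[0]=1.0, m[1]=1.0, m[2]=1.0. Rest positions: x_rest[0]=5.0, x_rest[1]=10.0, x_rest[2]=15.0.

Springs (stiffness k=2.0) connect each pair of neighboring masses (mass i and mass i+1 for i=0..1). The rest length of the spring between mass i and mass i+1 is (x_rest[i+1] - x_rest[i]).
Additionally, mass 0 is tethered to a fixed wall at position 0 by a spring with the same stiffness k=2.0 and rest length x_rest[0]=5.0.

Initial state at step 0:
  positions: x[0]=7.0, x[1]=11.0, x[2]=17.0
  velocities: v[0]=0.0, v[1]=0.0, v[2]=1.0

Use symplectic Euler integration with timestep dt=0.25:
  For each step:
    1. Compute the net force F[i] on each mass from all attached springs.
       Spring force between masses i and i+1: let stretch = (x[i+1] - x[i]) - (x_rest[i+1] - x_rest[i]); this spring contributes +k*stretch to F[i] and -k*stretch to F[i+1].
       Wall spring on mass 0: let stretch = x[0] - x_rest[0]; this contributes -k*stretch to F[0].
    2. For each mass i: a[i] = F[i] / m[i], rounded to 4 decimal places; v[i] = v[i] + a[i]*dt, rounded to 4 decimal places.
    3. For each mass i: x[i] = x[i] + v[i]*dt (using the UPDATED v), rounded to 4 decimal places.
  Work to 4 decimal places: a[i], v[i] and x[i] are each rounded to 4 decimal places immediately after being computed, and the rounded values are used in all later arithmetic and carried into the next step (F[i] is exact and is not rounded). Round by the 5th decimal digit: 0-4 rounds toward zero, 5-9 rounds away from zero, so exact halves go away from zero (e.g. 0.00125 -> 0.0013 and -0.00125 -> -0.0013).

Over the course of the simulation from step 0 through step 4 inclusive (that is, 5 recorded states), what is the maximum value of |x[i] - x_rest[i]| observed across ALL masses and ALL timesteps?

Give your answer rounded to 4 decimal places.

Step 0: x=[7.0000 11.0000 17.0000] v=[0.0000 0.0000 1.0000]
Step 1: x=[6.6250 11.2500 17.1250] v=[-1.5000 1.0000 0.5000]
Step 2: x=[6.0000 11.6563 17.1406] v=[-2.5000 1.6250 0.0625]
Step 3: x=[5.3320 12.0411 17.0957] v=[-2.6719 1.5390 -0.1797]
Step 4: x=[4.8362 12.2191 17.0440] v=[-1.9834 0.7118 -0.2070]
Max displacement = 2.2191

Answer: 2.2191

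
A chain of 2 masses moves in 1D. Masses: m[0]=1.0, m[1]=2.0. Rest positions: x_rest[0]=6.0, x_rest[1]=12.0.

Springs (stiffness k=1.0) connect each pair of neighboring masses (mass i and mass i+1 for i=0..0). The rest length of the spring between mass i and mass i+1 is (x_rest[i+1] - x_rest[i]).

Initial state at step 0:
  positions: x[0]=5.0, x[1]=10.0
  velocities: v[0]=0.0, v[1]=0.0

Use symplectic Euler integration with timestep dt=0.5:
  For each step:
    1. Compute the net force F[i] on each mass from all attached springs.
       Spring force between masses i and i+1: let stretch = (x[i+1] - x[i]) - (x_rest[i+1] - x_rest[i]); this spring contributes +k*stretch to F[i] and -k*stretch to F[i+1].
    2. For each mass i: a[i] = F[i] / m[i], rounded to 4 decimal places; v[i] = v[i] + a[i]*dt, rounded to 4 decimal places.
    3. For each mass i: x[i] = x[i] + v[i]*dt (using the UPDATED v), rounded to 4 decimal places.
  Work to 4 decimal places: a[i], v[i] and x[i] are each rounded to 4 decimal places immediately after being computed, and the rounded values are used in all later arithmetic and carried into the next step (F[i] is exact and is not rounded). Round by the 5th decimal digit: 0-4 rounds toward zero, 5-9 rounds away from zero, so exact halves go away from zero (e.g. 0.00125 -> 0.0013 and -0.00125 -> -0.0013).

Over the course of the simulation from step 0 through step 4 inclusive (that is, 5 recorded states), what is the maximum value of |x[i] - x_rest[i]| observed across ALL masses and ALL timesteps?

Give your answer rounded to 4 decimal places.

Answer: 2.3265

Derivation:
Step 0: x=[5.0000 10.0000] v=[0.0000 0.0000]
Step 1: x=[4.7500 10.1250] v=[-0.5000 0.2500]
Step 2: x=[4.3438 10.3282] v=[-0.8125 0.4063]
Step 3: x=[3.9337 10.5333] v=[-0.8203 0.4102]
Step 4: x=[3.6735 10.6635] v=[-0.5205 0.2603]
Max displacement = 2.3265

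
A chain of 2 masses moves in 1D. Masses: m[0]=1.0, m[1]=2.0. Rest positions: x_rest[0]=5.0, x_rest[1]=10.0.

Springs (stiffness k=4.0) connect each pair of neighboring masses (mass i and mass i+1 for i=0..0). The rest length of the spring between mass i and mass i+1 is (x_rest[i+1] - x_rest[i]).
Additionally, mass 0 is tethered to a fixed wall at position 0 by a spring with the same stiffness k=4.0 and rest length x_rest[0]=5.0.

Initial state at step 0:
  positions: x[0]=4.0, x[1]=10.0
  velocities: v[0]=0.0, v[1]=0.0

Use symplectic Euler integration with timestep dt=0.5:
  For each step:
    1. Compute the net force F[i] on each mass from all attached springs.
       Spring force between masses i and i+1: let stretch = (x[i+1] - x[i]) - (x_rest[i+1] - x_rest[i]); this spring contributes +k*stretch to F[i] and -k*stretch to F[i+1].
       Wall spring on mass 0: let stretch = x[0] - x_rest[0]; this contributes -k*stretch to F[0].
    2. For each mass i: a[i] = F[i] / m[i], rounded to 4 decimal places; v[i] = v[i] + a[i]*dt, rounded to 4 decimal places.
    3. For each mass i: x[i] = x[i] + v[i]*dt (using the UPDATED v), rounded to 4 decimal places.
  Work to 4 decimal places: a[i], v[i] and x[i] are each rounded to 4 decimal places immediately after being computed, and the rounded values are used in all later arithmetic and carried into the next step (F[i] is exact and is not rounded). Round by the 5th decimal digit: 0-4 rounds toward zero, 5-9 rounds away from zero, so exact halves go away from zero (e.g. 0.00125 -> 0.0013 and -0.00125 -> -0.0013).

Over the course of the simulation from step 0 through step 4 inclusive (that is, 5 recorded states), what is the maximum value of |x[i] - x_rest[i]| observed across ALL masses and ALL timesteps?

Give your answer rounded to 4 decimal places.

Answer: 1.2500

Derivation:
Step 0: x=[4.0000 10.0000] v=[0.0000 0.0000]
Step 1: x=[6.0000 9.5000] v=[4.0000 -1.0000]
Step 2: x=[5.5000 9.7500] v=[-1.0000 0.5000]
Step 3: x=[3.7500 10.3750] v=[-3.5000 1.2500]
Step 4: x=[4.8750 10.1875] v=[2.2500 -0.3750]
Max displacement = 1.2500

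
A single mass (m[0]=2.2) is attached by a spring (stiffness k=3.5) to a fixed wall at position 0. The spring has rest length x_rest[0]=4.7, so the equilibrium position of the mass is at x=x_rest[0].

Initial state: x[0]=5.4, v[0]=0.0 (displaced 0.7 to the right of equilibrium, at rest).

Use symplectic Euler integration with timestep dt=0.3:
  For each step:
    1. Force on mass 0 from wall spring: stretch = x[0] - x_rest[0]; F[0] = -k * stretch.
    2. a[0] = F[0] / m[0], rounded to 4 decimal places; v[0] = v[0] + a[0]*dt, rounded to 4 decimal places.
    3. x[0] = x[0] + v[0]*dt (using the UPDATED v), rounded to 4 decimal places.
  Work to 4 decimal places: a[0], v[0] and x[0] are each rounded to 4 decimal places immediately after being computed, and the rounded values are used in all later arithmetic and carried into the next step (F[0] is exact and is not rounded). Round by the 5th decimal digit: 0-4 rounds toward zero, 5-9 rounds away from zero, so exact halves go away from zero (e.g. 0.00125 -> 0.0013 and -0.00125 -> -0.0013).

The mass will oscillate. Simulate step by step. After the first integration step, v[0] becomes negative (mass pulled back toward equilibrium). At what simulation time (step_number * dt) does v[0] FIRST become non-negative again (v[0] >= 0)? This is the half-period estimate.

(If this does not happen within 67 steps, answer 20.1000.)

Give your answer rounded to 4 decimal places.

Answer: 2.7000

Derivation:
Step 0: x=[5.4000] v=[0.0000]
Step 1: x=[5.2998] v=[-0.3341]
Step 2: x=[5.1137] v=[-0.6204]
Step 3: x=[4.8683] v=[-0.8179]
Step 4: x=[4.5988] v=[-0.8982]
Step 5: x=[4.3438] v=[-0.8499]
Step 6: x=[4.1398] v=[-0.6799]
Step 7: x=[4.0161] v=[-0.4125]
Step 8: x=[3.9903] v=[-0.0861]
Step 9: x=[4.0661] v=[0.2526]
First v>=0 after going negative at step 9, time=2.7000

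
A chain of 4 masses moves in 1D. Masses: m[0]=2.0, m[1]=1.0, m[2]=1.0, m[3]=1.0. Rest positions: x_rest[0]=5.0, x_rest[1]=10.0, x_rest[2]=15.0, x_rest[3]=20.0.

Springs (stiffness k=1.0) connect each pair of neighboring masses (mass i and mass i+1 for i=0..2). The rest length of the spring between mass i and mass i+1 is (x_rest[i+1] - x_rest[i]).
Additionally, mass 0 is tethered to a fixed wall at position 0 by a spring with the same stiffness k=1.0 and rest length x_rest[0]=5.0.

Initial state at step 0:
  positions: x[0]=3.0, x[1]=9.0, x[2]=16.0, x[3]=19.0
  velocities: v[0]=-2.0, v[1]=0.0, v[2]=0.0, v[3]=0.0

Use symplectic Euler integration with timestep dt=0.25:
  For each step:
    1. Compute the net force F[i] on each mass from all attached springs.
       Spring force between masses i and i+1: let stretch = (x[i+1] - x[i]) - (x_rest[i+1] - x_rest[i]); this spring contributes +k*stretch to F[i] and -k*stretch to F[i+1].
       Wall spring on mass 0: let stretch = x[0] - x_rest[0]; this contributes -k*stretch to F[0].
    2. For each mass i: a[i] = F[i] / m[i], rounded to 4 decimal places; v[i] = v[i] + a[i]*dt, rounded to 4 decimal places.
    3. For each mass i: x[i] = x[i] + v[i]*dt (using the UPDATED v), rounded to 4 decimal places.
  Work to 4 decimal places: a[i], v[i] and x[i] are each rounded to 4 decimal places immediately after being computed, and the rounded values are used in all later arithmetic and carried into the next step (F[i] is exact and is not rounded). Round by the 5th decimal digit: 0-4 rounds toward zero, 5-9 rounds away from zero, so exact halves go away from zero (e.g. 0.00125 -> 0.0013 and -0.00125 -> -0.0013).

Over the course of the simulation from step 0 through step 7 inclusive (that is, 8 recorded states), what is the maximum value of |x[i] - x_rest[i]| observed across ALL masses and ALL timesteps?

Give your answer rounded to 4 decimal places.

Step 0: x=[3.0000 9.0000 16.0000 19.0000] v=[-2.0000 0.0000 0.0000 0.0000]
Step 1: x=[2.5938 9.0625 15.7500 19.1250] v=[-1.6250 0.2500 -1.0000 0.5000]
Step 2: x=[2.3087 9.1387 15.2930 19.3516] v=[-1.1406 0.3047 -1.8281 0.9063]
Step 3: x=[2.1649 9.1727 14.7050 19.6370] v=[-0.5754 0.1358 -2.3520 1.1417]
Step 4: x=[2.1724 9.1144 14.0795 19.9267] v=[0.0300 -0.2331 -2.5021 1.1587]
Step 5: x=[2.3290 8.9326 13.5091 20.1634] v=[0.6262 -0.7273 -2.2816 0.9469]
Step 6: x=[2.6191 8.6241 13.0686 20.2967] v=[1.1605 -1.2341 -1.7622 0.5333]
Step 7: x=[3.0151 8.2181 12.8020 20.2908] v=[1.5838 -1.6242 -1.0663 -0.0237]
Max displacement = 2.8351

Answer: 2.8351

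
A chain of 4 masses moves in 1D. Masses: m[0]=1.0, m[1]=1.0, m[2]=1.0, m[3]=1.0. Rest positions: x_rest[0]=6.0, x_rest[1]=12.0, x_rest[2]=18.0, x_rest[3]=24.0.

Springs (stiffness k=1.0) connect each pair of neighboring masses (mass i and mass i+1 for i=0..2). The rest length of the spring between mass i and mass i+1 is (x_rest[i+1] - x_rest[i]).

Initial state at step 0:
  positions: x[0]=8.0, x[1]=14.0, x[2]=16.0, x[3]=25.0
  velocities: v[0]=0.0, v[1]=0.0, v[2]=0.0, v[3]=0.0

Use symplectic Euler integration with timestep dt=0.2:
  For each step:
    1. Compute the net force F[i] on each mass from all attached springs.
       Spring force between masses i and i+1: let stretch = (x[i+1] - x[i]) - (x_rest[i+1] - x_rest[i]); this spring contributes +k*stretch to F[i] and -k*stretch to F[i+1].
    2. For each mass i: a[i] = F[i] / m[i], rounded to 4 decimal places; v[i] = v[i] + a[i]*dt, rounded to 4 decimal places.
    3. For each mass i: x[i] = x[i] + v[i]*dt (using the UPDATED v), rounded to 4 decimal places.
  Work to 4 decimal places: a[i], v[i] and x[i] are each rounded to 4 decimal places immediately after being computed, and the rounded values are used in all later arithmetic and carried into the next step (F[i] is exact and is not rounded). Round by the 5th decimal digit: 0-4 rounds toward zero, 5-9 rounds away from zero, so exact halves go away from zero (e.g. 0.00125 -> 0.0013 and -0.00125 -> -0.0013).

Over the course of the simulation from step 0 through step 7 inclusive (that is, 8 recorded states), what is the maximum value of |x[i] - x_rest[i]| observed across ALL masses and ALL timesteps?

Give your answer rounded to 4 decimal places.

Answer: 2.4188

Derivation:
Step 0: x=[8.0000 14.0000 16.0000 25.0000] v=[0.0000 0.0000 0.0000 0.0000]
Step 1: x=[8.0000 13.8400 16.2800 24.8800] v=[0.0000 -0.8000 1.4000 -0.6000]
Step 2: x=[7.9936 13.5440 16.8064 24.6560] v=[-0.0320 -1.4800 2.6320 -1.1200]
Step 3: x=[7.9692 13.1565 17.5163 24.3580] v=[-0.1219 -1.9376 3.5494 -1.4899]
Step 4: x=[7.9123 12.7359 18.3255 24.0264] v=[-0.2844 -2.1031 4.0458 -1.6582]
Step 5: x=[7.8084 12.3459 19.1391 23.7067] v=[-0.5197 -1.9499 4.0681 -1.5984]
Step 6: x=[7.6460 12.0461 19.8637 23.4443] v=[-0.8122 -1.4988 3.6230 -1.3119]
Step 7: x=[7.4196 11.8830 20.4188 23.2787] v=[-1.1322 -0.8153 2.7756 -0.8280]
Max displacement = 2.4188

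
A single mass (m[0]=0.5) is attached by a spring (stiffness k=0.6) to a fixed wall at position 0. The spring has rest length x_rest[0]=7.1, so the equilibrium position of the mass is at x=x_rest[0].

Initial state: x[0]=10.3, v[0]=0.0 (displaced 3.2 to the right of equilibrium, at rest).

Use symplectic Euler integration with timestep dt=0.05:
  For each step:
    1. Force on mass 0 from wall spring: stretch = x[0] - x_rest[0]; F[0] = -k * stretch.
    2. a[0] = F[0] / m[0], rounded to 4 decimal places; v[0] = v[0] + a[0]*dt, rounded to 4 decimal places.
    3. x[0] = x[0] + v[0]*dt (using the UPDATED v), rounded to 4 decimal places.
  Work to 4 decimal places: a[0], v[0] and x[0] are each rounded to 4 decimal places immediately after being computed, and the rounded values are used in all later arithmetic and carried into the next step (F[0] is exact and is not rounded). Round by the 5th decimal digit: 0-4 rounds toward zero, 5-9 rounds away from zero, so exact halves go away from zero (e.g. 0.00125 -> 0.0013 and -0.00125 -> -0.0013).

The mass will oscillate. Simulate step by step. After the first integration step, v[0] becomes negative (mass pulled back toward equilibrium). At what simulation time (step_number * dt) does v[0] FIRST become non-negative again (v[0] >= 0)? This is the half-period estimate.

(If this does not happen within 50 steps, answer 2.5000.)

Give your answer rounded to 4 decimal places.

Answer: 2.5000

Derivation:
Step 0: x=[10.3000] v=[0.0000]
Step 1: x=[10.2904] v=[-0.1920]
Step 2: x=[10.2712] v=[-0.3834]
Step 3: x=[10.2425] v=[-0.5737]
Step 4: x=[10.2044] v=[-0.7623]
Step 5: x=[10.1570] v=[-0.9486]
Step 6: x=[10.1004] v=[-1.1320]
Step 7: x=[10.0348] v=[-1.3120]
Step 8: x=[9.9604] v=[-1.4881]
Step 9: x=[9.8774] v=[-1.6597]
Step 10: x=[9.7861] v=[-1.8263]
Step 11: x=[9.6867] v=[-1.9875]
Step 12: x=[9.5796] v=[-2.1427]
Step 13: x=[9.4650] v=[-2.2915]
Step 14: x=[9.3433] v=[-2.4334]
Step 15: x=[9.2149] v=[-2.5680]
Step 16: x=[9.0802] v=[-2.6949]
Step 17: x=[8.9395] v=[-2.8137]
Step 18: x=[8.7933] v=[-2.9241]
Step 19: x=[8.6420] v=[-3.0257]
Step 20: x=[8.4861] v=[-3.1182]
Step 21: x=[8.3260] v=[-3.2014]
Step 22: x=[8.1623] v=[-3.2750]
Step 23: x=[7.9954] v=[-3.3387]
Step 24: x=[7.8258] v=[-3.3924]
Step 25: x=[7.6540] v=[-3.4360]
Step 26: x=[7.4805] v=[-3.4692]
Step 27: x=[7.3059] v=[-3.4920]
Step 28: x=[7.1307] v=[-3.5044]
Step 29: x=[6.9554] v=[-3.5062]
Step 30: x=[6.7805] v=[-3.4975]
Step 31: x=[6.6066] v=[-3.4783]
Step 32: x=[6.4342] v=[-3.4487]
Step 33: x=[6.2638] v=[-3.4088]
Step 34: x=[6.0959] v=[-3.3586]
Step 35: x=[5.9310] v=[-3.2984]
Step 36: x=[5.7696] v=[-3.2283]
Step 37: x=[5.6122] v=[-3.1485]
Step 38: x=[5.4592] v=[-3.0592]
Step 39: x=[5.3112] v=[-2.9608]
Step 40: x=[5.1685] v=[-2.8535]
Step 41: x=[5.0316] v=[-2.7376]
Step 42: x=[4.9009] v=[-2.6135]
Step 43: x=[4.7768] v=[-2.4816]
Step 44: x=[4.6597] v=[-2.3422]
Step 45: x=[4.5499] v=[-2.1958]
Step 46: x=[4.4478] v=[-2.0428]
Step 47: x=[4.3536] v=[-1.8837]
Step 48: x=[4.2677] v=[-1.7189]
Step 49: x=[4.1903] v=[-1.5490]
Step 50: x=[4.1216] v=[-1.3744]
v[0] did not become non-negative within 50 steps; using fallback time=2.5000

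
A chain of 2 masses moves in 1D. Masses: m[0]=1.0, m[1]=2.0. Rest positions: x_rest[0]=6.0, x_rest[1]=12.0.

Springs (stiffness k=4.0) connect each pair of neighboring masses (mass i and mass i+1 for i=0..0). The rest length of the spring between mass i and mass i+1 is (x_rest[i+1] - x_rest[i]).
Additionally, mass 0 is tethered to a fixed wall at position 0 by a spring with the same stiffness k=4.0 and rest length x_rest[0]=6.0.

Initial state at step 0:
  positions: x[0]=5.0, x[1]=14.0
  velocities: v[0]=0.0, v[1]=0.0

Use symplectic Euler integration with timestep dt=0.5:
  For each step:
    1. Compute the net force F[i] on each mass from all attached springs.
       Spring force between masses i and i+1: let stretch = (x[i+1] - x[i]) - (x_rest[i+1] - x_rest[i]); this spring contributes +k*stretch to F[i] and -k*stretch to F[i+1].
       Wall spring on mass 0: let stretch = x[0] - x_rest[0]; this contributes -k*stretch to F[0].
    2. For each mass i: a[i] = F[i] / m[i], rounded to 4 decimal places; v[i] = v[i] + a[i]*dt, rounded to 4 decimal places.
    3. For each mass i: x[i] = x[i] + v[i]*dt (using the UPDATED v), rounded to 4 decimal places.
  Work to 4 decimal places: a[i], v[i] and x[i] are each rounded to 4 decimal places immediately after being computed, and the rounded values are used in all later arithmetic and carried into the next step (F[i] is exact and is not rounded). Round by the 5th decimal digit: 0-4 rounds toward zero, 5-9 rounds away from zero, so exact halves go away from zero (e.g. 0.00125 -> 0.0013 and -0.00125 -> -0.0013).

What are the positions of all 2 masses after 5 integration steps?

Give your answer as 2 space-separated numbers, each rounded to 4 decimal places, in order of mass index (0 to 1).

Step 0: x=[5.0000 14.0000] v=[0.0000 0.0000]
Step 1: x=[9.0000 12.5000] v=[8.0000 -3.0000]
Step 2: x=[7.5000 12.2500] v=[-3.0000 -0.5000]
Step 3: x=[3.2500 12.6250] v=[-8.5000 0.7500]
Step 4: x=[5.1250 11.3125] v=[3.7500 -2.6250]
Step 5: x=[8.0625 9.9063] v=[5.8750 -2.8125]

Answer: 8.0625 9.9063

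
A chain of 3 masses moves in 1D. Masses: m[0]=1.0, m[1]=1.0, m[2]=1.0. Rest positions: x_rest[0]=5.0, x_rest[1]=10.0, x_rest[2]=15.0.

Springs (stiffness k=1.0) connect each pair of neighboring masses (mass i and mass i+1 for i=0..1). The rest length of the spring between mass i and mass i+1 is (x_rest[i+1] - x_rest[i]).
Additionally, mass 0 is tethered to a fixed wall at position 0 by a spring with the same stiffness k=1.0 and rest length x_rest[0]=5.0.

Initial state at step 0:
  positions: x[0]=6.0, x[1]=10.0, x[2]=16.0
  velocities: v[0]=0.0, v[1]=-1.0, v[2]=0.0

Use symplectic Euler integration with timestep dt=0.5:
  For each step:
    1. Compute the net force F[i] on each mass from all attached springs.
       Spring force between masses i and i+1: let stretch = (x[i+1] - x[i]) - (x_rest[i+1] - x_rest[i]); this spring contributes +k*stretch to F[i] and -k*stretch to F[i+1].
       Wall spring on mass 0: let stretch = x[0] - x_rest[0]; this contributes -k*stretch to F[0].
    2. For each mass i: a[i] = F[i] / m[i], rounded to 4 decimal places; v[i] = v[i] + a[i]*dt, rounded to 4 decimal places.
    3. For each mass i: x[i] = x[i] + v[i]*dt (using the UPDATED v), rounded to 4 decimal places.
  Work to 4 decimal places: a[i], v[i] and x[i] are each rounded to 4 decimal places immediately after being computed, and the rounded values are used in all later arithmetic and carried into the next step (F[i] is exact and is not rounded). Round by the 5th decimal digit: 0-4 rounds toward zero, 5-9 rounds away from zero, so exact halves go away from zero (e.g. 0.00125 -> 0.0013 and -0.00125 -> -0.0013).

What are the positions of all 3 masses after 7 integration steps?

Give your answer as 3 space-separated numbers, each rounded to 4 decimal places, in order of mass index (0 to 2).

Step 0: x=[6.0000 10.0000 16.0000] v=[0.0000 -1.0000 0.0000]
Step 1: x=[5.5000 10.0000 15.7500] v=[-1.0000 0.0000 -0.5000]
Step 2: x=[4.7500 10.3125 15.3125] v=[-1.5000 0.6250 -0.8750]
Step 3: x=[4.2031 10.4844 14.8750] v=[-1.0938 0.3438 -0.8750]
Step 4: x=[4.1758 10.1836 14.5899] v=[-0.0547 -0.6016 -0.5703]
Step 5: x=[4.6065 9.4824 14.4532] v=[0.8613 -1.4024 -0.2735]
Step 6: x=[5.1045 8.8049 14.3238] v=[0.9960 -1.3550 -0.2589]
Step 7: x=[5.2515 8.5820 14.0646] v=[0.2940 -0.4458 -0.5184]

Answer: 5.2515 8.5820 14.0646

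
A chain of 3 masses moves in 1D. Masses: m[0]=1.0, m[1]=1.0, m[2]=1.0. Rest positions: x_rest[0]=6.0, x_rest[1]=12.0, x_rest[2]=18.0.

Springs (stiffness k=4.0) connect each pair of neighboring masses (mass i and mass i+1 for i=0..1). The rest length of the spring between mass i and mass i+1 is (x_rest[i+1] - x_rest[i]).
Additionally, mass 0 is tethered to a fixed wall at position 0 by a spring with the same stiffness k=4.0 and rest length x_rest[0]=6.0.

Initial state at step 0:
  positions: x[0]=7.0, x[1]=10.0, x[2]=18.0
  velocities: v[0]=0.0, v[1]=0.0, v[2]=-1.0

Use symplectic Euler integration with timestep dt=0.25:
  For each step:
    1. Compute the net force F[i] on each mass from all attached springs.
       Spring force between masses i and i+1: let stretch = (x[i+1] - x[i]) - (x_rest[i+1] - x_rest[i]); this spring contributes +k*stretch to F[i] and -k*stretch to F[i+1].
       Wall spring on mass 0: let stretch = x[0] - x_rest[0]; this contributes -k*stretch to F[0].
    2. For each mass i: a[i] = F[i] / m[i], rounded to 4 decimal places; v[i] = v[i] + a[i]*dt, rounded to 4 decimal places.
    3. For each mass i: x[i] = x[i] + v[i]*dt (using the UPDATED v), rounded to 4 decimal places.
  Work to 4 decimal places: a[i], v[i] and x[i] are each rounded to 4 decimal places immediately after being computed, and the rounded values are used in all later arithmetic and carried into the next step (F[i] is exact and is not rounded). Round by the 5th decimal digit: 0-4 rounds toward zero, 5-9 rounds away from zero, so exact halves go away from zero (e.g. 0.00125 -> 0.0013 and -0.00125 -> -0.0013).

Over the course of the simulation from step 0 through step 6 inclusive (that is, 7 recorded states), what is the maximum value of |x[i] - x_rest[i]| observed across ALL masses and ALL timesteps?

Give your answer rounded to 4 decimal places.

Step 0: x=[7.0000 10.0000 18.0000] v=[0.0000 0.0000 -1.0000]
Step 1: x=[6.0000 11.2500 17.2500] v=[-4.0000 5.0000 -3.0000]
Step 2: x=[4.8125 12.6875 16.5000] v=[-4.7500 5.7500 -3.0000]
Step 3: x=[4.3906 13.1094 16.2969] v=[-1.6875 1.6875 -0.8125]
Step 4: x=[5.0508 12.1485 16.7969] v=[2.6407 -3.8438 2.0000]
Step 5: x=[6.2227 10.5752 17.6348] v=[4.6876 -6.2931 3.3516]
Step 6: x=[6.9271 9.6787 18.2078] v=[2.8174 -3.5860 2.2920]
Max displacement = 2.3213

Answer: 2.3213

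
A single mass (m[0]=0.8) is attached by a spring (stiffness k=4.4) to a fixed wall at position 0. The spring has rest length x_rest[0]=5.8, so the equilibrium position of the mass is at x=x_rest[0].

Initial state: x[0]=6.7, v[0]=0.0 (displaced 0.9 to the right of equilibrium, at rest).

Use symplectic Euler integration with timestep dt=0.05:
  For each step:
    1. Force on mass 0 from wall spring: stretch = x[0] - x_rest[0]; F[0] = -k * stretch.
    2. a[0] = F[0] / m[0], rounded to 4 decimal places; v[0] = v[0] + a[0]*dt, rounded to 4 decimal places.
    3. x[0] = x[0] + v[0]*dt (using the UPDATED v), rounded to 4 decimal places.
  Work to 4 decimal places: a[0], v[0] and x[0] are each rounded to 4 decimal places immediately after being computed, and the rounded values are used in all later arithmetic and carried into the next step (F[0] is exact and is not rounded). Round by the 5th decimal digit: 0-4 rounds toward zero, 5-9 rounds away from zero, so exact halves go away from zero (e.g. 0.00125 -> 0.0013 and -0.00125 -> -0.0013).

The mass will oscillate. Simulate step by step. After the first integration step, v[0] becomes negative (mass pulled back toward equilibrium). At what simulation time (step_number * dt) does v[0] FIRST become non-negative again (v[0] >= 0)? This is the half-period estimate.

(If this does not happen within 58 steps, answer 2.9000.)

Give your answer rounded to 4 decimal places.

Step 0: x=[6.7000] v=[0.0000]
Step 1: x=[6.6876] v=[-0.2475]
Step 2: x=[6.6630] v=[-0.4916]
Step 3: x=[6.6266] v=[-0.7289]
Step 4: x=[6.5788] v=[-0.9562]
Step 5: x=[6.5203] v=[-1.1704]
Step 6: x=[6.4519] v=[-1.3685]
Step 7: x=[6.3745] v=[-1.5478]
Step 8: x=[6.2892] v=[-1.7058]
Step 9: x=[6.1972] v=[-1.8403]
Step 10: x=[6.0997] v=[-1.9495]
Step 11: x=[5.9981] v=[-2.0319]
Step 12: x=[5.8938] v=[-2.0864]
Step 13: x=[5.7882] v=[-2.1122]
Step 14: x=[5.6828] v=[-2.1090]
Step 15: x=[5.5790] v=[-2.0768]
Step 16: x=[5.4782] v=[-2.0160]
Step 17: x=[5.3818] v=[-1.9275]
Step 18: x=[5.2912] v=[-1.8125]
Step 19: x=[5.2076] v=[-1.6726]
Step 20: x=[5.1321] v=[-1.5097]
Step 21: x=[5.0658] v=[-1.3260]
Step 22: x=[5.0096] v=[-1.1241]
Step 23: x=[4.9643] v=[-0.9067]
Step 24: x=[4.9305] v=[-0.6769]
Step 25: x=[4.9086] v=[-0.4378]
Step 26: x=[4.8990] v=[-0.1927]
Step 27: x=[4.9018] v=[0.0551]
First v>=0 after going negative at step 27, time=1.3500

Answer: 1.3500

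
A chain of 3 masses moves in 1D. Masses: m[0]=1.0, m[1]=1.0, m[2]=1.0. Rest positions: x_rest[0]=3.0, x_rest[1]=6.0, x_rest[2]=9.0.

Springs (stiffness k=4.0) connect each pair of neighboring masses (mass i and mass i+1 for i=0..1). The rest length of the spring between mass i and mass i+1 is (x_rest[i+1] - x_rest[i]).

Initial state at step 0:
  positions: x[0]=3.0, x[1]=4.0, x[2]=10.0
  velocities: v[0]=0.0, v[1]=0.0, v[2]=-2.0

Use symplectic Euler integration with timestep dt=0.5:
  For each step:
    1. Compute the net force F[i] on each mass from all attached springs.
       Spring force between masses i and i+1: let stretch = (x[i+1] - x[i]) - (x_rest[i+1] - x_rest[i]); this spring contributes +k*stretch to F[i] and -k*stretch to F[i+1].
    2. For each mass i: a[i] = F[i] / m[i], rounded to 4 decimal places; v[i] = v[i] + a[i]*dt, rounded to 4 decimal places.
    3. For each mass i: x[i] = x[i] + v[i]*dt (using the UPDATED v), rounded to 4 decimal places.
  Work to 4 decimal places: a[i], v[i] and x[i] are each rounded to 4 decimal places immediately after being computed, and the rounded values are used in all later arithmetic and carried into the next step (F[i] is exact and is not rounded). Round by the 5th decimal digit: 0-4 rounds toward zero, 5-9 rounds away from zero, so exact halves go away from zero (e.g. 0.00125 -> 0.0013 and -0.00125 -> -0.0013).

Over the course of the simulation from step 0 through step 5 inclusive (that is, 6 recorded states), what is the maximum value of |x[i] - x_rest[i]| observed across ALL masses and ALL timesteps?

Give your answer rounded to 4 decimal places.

Step 0: x=[3.0000 4.0000 10.0000] v=[0.0000 0.0000 -2.0000]
Step 1: x=[1.0000 9.0000 6.0000] v=[-4.0000 10.0000 -8.0000]
Step 2: x=[4.0000 3.0000 8.0000] v=[6.0000 -12.0000 4.0000]
Step 3: x=[3.0000 3.0000 8.0000] v=[-2.0000 0.0000 0.0000]
Step 4: x=[-1.0000 8.0000 6.0000] v=[-8.0000 10.0000 -4.0000]
Step 5: x=[1.0000 2.0000 9.0000] v=[4.0000 -12.0000 6.0000]
Max displacement = 4.0000

Answer: 4.0000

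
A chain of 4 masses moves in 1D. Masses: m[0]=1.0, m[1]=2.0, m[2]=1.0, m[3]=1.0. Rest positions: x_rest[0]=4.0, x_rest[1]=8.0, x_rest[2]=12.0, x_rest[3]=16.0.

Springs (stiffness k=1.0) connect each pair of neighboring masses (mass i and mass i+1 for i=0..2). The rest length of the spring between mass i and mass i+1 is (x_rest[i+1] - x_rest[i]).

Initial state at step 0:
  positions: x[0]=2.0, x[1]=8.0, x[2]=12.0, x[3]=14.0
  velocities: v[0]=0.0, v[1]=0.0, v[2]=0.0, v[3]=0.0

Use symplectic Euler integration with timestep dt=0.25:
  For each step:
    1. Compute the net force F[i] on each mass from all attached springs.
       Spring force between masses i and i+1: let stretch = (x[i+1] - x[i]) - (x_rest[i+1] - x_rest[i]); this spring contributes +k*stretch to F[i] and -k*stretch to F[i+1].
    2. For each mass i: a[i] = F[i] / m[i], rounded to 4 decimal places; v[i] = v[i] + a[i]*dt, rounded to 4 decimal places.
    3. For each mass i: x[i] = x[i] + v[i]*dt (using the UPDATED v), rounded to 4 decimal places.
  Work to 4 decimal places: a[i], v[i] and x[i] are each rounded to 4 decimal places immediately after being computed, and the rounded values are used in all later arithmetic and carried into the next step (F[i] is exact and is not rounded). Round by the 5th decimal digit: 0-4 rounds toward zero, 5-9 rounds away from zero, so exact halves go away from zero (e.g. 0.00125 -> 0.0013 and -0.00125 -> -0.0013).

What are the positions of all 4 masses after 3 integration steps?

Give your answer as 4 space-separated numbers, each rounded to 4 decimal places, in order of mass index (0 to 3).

Answer: 2.6924 7.6445 11.3445 14.6741

Derivation:
Step 0: x=[2.0000 8.0000 12.0000 14.0000] v=[0.0000 0.0000 0.0000 0.0000]
Step 1: x=[2.1250 7.9375 11.8750 14.1250] v=[0.5000 -0.2500 -0.5000 0.5000]
Step 2: x=[2.3633 7.8164 11.6445 14.3594] v=[0.9531 -0.4844 -0.9219 0.9375]
Step 3: x=[2.6924 7.6445 11.3445 14.6741] v=[1.3164 -0.6875 -1.2002 1.2588]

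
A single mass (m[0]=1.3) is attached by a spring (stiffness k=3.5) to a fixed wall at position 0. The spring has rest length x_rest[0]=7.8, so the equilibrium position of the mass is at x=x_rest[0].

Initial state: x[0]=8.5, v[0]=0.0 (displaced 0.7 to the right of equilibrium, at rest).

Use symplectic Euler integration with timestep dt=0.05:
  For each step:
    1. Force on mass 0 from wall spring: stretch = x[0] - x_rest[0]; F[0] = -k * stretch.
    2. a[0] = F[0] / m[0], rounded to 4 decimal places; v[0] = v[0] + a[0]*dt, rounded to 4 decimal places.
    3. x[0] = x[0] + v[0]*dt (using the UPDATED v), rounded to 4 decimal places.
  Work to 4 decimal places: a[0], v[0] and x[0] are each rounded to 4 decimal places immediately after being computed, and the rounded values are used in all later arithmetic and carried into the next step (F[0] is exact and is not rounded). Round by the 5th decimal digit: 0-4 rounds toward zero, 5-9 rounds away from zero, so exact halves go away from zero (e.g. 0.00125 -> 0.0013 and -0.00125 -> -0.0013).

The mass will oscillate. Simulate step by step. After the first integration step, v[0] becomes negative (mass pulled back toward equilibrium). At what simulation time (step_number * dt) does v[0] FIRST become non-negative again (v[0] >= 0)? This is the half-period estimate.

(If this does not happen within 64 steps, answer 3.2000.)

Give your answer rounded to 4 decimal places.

Step 0: x=[8.5000] v=[0.0000]
Step 1: x=[8.4953] v=[-0.0942]
Step 2: x=[8.4859] v=[-0.1878]
Step 3: x=[8.4719] v=[-0.2801]
Step 4: x=[8.4534] v=[-0.3706]
Step 5: x=[8.4305] v=[-0.4586]
Step 6: x=[8.4033] v=[-0.5435]
Step 7: x=[8.3721] v=[-0.6247]
Step 8: x=[8.3370] v=[-0.7017]
Step 9: x=[8.2983] v=[-0.7740]
Step 10: x=[8.2562] v=[-0.8411]
Step 11: x=[8.2111] v=[-0.9025]
Step 12: x=[8.1632] v=[-0.9578]
Step 13: x=[8.1129] v=[-1.0067]
Step 14: x=[8.0605] v=[-1.0488]
Step 15: x=[8.0063] v=[-1.0839]
Step 16: x=[7.9507] v=[-1.1117]
Step 17: x=[7.8941] v=[-1.1320]
Step 18: x=[7.8369] v=[-1.1447]
Step 19: x=[7.7794] v=[-1.1497]
Step 20: x=[7.7221] v=[-1.1469]
Step 21: x=[7.6653] v=[-1.1364]
Step 22: x=[7.6094] v=[-1.1183]
Step 23: x=[7.5548] v=[-1.0926]
Step 24: x=[7.5018] v=[-1.0596]
Step 25: x=[7.4508] v=[-1.0195]
Step 26: x=[7.4022] v=[-0.9725]
Step 27: x=[7.3563] v=[-0.9190]
Step 28: x=[7.3133] v=[-0.8593]
Step 29: x=[7.2736] v=[-0.7938]
Step 30: x=[7.2375] v=[-0.7229]
Step 31: x=[7.2051] v=[-0.6472]
Step 32: x=[7.1767] v=[-0.5671]
Step 33: x=[7.1525] v=[-0.4832]
Step 34: x=[7.1327] v=[-0.3960]
Step 35: x=[7.1174] v=[-0.3062]
Step 36: x=[7.1067] v=[-0.2143]
Step 37: x=[7.1007] v=[-0.1210]
Step 38: x=[7.0994] v=[-0.0269]
Step 39: x=[7.1028] v=[0.0674]
First v>=0 after going negative at step 39, time=1.9500

Answer: 1.9500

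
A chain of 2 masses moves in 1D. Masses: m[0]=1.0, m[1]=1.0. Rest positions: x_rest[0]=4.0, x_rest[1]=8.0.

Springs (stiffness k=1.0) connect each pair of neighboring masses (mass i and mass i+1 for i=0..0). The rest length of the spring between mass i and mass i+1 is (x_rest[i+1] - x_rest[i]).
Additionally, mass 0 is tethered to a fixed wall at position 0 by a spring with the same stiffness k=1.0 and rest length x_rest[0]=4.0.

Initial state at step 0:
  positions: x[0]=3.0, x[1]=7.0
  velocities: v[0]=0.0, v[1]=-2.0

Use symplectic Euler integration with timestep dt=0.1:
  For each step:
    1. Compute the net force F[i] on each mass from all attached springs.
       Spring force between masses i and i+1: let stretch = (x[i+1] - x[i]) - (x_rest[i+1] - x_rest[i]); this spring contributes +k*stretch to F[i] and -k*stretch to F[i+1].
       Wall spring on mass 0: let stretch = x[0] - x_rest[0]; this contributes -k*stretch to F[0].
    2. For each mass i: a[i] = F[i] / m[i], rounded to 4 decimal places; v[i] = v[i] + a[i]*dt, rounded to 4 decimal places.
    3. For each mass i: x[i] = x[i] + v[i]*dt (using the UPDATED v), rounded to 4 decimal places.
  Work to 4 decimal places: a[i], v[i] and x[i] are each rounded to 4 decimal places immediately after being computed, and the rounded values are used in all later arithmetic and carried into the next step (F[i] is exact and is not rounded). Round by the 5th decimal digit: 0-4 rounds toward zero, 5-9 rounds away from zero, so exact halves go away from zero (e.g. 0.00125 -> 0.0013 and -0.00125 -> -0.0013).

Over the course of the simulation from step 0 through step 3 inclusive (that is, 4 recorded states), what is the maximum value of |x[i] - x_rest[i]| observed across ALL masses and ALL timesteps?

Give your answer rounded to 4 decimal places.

Answer: 1.5915

Derivation:
Step 0: x=[3.0000 7.0000] v=[0.0000 -2.0000]
Step 1: x=[3.0100 6.8000] v=[0.1000 -2.0000]
Step 2: x=[3.0278 6.6021] v=[0.1780 -1.9790]
Step 3: x=[3.0511 6.4085] v=[0.2327 -1.9364]
Max displacement = 1.5915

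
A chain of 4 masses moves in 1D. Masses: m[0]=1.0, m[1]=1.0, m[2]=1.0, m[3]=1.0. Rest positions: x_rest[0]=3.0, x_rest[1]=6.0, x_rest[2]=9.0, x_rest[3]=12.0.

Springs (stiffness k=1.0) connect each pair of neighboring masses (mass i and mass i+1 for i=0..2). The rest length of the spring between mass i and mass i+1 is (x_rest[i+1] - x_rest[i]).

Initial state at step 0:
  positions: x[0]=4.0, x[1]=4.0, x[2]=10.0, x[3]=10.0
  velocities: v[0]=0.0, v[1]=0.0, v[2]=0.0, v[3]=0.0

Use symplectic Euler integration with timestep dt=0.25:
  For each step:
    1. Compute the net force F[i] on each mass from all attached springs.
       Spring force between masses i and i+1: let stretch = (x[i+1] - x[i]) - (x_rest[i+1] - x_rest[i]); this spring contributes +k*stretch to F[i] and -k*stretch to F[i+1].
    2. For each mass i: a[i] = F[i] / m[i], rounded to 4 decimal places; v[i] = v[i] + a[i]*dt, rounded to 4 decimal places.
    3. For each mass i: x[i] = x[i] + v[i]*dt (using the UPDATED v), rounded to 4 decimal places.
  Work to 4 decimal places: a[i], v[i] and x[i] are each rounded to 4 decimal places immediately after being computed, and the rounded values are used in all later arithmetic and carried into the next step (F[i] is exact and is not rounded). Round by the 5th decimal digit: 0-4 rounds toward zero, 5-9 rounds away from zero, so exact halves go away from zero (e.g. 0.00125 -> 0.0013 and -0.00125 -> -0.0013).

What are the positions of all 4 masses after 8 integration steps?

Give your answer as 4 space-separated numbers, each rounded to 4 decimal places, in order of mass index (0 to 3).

Step 0: x=[4.0000 4.0000 10.0000 10.0000] v=[0.0000 0.0000 0.0000 0.0000]
Step 1: x=[3.8125 4.3750 9.6250 10.1875] v=[-0.7500 1.5000 -1.5000 0.7500]
Step 2: x=[3.4727 5.0430 8.9570 10.5274] v=[-1.3594 2.6719 -2.6719 1.3594]
Step 3: x=[3.0435 5.8575 8.1426 10.9566] v=[-1.7168 3.2578 -3.2578 1.7168]
Step 4: x=[2.6027 6.6389 7.3612 11.3974] v=[-1.7633 3.1256 -3.1256 1.7633]
Step 5: x=[2.2266 7.2132 6.7869 11.7735] v=[-1.5043 2.2971 -2.2971 1.5043]
Step 6: x=[1.9747 7.4492 6.5509 12.0254] v=[-1.0077 0.9439 -0.9439 1.0077]
Step 7: x=[1.8774 7.2869 6.7132 12.1227] v=[-0.3891 -0.6493 0.6493 0.3891]
Step 8: x=[1.9307 6.7506 7.2495 12.0694] v=[0.2133 -2.1451 2.1451 -0.2133]

Answer: 1.9307 6.7506 7.2495 12.0694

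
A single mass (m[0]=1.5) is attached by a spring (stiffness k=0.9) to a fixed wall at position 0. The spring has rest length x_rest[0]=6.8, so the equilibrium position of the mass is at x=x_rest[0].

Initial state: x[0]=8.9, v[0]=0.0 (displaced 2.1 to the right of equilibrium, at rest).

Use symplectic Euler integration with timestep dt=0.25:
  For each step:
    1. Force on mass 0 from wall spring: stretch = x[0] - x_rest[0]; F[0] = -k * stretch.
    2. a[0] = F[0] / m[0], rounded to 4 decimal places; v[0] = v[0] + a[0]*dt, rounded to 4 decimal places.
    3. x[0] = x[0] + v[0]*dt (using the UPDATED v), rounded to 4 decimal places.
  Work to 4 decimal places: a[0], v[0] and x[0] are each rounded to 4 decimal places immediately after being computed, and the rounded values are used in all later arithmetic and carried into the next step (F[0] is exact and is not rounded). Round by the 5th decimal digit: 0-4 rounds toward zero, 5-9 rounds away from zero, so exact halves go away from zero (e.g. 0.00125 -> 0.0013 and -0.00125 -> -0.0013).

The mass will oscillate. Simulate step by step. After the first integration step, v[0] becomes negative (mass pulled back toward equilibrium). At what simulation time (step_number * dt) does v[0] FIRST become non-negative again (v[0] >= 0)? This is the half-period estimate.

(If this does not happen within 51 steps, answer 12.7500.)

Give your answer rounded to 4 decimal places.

Answer: 4.2500

Derivation:
Step 0: x=[8.9000] v=[0.0000]
Step 1: x=[8.8213] v=[-0.3150]
Step 2: x=[8.6668] v=[-0.6182]
Step 3: x=[8.4423] v=[-0.8982]
Step 4: x=[8.1562] v=[-1.1446]
Step 5: x=[7.8192] v=[-1.3480]
Step 6: x=[7.4440] v=[-1.5009]
Step 7: x=[7.0446] v=[-1.5975]
Step 8: x=[6.6361] v=[-1.6342]
Step 9: x=[6.2337] v=[-1.6096]
Step 10: x=[5.8525] v=[-1.5247]
Step 11: x=[5.5069] v=[-1.3826]
Step 12: x=[5.2098] v=[-1.1886]
Step 13: x=[4.9723] v=[-0.9501]
Step 14: x=[4.8033] v=[-0.6760]
Step 15: x=[4.7092] v=[-0.3765]
Step 16: x=[4.6935] v=[-0.0629]
Step 17: x=[4.7568] v=[0.2531]
First v>=0 after going negative at step 17, time=4.2500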